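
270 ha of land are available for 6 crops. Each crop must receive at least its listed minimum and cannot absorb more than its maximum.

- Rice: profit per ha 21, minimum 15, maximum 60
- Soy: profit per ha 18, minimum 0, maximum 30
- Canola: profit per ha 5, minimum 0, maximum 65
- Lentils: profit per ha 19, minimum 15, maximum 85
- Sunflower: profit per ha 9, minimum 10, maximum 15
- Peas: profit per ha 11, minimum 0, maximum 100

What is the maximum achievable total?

Meeting every minimum uses 15+0+0+15+10+0 = 40 ha, leaving 230.
Order the crops by profit per ha: Rice 21 > Lentils 19 > Soy 18 > Peas 11 > Sunflower 9 > Canola 5.
Give Rice 45 more to hit its cap of 60 → 185 left.
Lentils: +70 to 85 (cap) → 115 left.
Soy: +30 to 30 (cap) → 85 left.
Peas has room for 100 more but only 85 remain, so it gets 85.
Total = 21×60 + 18×30 + 19×85 + 9×10 + 11×85 = 4440.

4440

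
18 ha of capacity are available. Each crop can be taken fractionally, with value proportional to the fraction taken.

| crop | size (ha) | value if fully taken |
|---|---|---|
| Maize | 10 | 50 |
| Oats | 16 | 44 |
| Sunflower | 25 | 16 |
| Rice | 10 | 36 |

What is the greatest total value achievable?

Sort by value density: Maize 50/10≈5, Rice 36/10≈3.6, Oats 44/16≈2.75, Sunflower 16/25≈0.64.
Take all of Maize (10 ha, value 50) — 8 ha left.
8 ha left: a 8/10 share of Rice gives 36×8/10 = 28.8.
Total value = 78.8.

78.8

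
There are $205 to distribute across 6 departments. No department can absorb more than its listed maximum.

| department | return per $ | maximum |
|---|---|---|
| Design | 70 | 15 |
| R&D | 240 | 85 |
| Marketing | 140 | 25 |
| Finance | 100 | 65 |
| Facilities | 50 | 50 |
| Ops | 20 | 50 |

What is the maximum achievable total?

32200

Order the departments by return per $: R&D 240 > Marketing 140 > Finance 100 > Design 70 > Facilities 50 > Ops 20.
R&D takes 85 to reach its cap of 85 — 120 left.
Marketing: +25 to 25 (cap) — 95 left.
Finance takes 65 to reach its cap of 65 — 30 left.
Give Design 15 to hit its cap of 15 — 15 left.
Facilities: +15 (room for 50) → 15. Pool exhausted.
Total = 70×15 + 240×85 + 140×25 + 100×65 + 50×15 = 32200.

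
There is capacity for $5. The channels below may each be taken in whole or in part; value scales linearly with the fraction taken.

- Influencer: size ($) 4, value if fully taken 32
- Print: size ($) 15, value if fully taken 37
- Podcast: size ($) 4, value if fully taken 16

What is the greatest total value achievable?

Rank by value-to-size ratio: Influencer 32/4≈8, Podcast 16/4≈4, Print 37/15≈2.47.
Influencer: take in full, 4 $ for value 32 — 1 left.
Only 1 $ remain; take 1/4 of Podcast for value 16×1/4 = 4.
Total value = 36.

36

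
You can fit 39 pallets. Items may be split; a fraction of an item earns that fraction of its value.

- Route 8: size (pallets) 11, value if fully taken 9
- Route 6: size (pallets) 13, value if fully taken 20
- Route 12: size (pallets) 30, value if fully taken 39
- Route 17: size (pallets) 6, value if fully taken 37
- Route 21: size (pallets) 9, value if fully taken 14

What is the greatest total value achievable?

85.3

Best value per unit of size first: Route 17 37/6≈6.17, Route 21 14/9≈1.56, Route 6 20/13≈1.54, Route 12 39/30≈1.3, Route 8 9/11≈0.818.
Route 17: take in full, 6 pallets for value 37 ; 33 left.
Take all of Route 21 (9 pallets, value 14) ; 24 pallets left.
All 13 pallets of Route 6 fit (value 20) ; 11 remain.
11 pallets left: a 11/30 share of Route 12 gives 39×11/30 = 14.3.
Total value = 85.3.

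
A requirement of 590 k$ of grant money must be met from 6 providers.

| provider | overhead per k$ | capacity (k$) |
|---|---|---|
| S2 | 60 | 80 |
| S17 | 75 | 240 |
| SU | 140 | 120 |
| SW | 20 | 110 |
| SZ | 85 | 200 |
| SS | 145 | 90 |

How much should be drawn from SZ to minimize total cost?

160

Fill from the cheapest provider first.
SW (20): use full 110 ; 480 k$ to go.
S2 (60): use full 80 ; 400 k$ to go.
S17 (75): use full 240 ; 160 k$ to go.
Take 160 from SZ at 85 to finish.
SU, SS: unused.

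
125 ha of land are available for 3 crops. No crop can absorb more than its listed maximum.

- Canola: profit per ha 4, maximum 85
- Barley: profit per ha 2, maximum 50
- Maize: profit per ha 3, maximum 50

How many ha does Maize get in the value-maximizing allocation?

40

Highest profit per ha first: Canola 4 > Maize 3 > Barley 2.
Give Canola 85 to hit its cap of 85 ; 40 left.
Maize has room for 50 but only 40 remain, so it gets 40.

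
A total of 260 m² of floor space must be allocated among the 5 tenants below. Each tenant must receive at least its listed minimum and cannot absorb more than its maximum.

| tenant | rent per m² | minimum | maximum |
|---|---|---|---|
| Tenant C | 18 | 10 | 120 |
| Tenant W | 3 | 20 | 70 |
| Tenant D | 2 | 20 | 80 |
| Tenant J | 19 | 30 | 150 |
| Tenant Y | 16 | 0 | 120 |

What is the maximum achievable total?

4210

Meeting every minimum uses 10+20+20+30+0 = 80 m², leaving 180.
Highest rent per m² first: Tenant J 19 > Tenant C 18 > Tenant Y 16 > Tenant W 3 > Tenant D 2.
Tenant J: +120 to 150 (cap) — 60 left.
Tenant C: +60 (room for 110) → 70. Pool exhausted.
Total = 18×70 + 3×20 + 2×20 + 19×150 = 4210.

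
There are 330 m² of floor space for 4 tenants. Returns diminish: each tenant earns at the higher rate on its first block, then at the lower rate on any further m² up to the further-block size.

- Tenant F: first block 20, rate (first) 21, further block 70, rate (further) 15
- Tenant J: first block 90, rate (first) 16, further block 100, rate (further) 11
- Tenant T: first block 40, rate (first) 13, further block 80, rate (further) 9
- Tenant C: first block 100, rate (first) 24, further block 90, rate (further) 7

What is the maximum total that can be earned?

5940

Order all 8 blocks by rate: Tenant C/T1 24 > Tenant F/T1 21 > Tenant J/T1 16 > Tenant F/T2 15 > Tenant T/T1 13 > Tenant J/T2 11 > Tenant T/T2 9 > Tenant C/T2 7.
Tenant C/T1 (24): +100 → 230 left.
Fill Tenant F T1 block (20 at 21) → 210 left.
Fill Tenant J T1 block (90 at 16) → 120 left.
Tenant F T2 at 15: fill all 70 → 50 left.
Tenant T T1 at 13: fill all 40 → 10 left.
Tenant J/T2: +10 of 100 at 11; pool empty.
Total = 24×100 + 21×20 + 16×90 + 15×70 + 13×40 + 11×10 = 5940.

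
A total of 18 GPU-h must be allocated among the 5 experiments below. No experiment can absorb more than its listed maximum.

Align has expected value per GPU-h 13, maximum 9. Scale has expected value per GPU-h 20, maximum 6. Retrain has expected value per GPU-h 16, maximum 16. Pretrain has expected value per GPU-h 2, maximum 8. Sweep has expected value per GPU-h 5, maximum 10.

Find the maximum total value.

312

Order the experiments by expected value per GPU-h: Scale 20 > Retrain 16 > Align 13 > Sweep 5 > Pretrain 2.
Scale: +6 to 6 (cap) → 12 left.
Only 12 left; Retrain takes them to reach 12.
Total = 20×6 + 16×12 = 312.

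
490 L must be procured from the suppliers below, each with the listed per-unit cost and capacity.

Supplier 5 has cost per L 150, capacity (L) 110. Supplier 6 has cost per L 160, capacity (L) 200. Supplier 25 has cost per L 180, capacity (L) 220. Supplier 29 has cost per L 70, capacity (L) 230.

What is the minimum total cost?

Fill from the cheapest supplier first.
Take 230 from Supplier 29 at 70 → need 260 more.
Supplier 5 at 150: take all 110 L → 150 still needed.
Supplier 6 at 160: take 150 of its 200 → requirement met.
Supplier 25: unused.
Cost = 230×70 + 110×150 + 150×160 = 56600.

56600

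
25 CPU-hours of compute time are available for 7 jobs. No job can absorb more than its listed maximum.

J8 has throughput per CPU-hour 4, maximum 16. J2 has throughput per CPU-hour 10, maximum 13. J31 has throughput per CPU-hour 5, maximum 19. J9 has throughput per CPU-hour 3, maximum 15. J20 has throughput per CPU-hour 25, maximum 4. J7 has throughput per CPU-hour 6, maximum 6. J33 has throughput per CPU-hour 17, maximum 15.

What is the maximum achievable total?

415

Rank by throughput per CPU-hour: J20 25 > J33 17 > J2 10 > J7 6 > J31 5 > J8 4 > J9 3.
Give J20 4 to hit its cap of 4 ; 21 left.
J33: +15 to 15 (cap) ; 6 left.
J2 has room for 13 but only 6 remain, so it gets 6.
Total = 10×6 + 25×4 + 17×15 = 415.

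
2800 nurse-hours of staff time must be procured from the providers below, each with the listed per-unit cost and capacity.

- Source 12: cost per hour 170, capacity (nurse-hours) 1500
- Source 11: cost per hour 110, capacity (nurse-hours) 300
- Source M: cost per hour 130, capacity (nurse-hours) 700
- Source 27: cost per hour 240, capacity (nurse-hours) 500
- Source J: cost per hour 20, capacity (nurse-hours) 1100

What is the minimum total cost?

265000

Cheapest first:
Source J (20): use full 1100 ; 1700 nurse-hours to go.
Source 11 at 110: take all 300 nurse-hours ; 1400 still needed.
Take 700 from Source M at 130 ; need 700 more.
Take 700 from Source 12 at 170 to finish.
Source 27: unused.
Cost = 1100×20 + 300×110 + 700×130 + 700×170 = 265000.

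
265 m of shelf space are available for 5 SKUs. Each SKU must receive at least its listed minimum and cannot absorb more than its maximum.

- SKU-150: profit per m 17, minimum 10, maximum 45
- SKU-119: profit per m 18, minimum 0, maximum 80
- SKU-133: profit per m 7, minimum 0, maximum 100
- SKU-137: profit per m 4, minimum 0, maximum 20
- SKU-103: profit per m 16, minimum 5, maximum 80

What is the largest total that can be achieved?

Meeting every minimum uses 10+0+0+0+5 = 15 m, leaving 250.
Rank by profit per m: SKU-119 18 > SKU-150 17 > SKU-103 16 > SKU-133 7 > SKU-137 4.
SKU-119: +80 to 80 (cap) ; 170 left.
SKU-150 takes 35 more to reach its cap of 45 ; 135 left.
Give SKU-103 75 more to hit its cap of 80 ; 60 left.
Only 60 left; SKU-133 takes them to reach 60.
Total = 17×45 + 18×80 + 7×60 + 16×80 = 3905.

3905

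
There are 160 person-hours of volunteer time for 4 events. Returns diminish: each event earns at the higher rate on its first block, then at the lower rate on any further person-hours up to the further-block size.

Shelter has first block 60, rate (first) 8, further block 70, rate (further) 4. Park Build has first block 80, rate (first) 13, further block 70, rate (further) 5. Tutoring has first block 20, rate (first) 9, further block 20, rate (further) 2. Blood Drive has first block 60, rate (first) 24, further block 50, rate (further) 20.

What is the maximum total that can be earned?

3090

Treat each block as its own option and order by rate: Blood Drive/first 24 > Blood Drive/second 20 > Park Build/first 13 > Tutoring/first 9 > Shelter/first 8 > Park Build/second 5 > Shelter/second 4 > Tutoring/second 2.
Blood Drive first at 24: fill all 60 ; 100 left.
Blood Drive/second (20): +50 ; 50 left.
Park Build first at 13: only 50 left, fill 50.
Total = 24×60 + 20×50 + 13×50 = 3090.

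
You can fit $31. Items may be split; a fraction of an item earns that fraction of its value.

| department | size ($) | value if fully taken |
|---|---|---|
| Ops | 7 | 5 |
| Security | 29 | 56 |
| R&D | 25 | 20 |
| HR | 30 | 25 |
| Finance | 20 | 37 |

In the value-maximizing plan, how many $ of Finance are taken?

2

Rank by value-to-size ratio: Security 56/29≈1.93, Finance 37/20≈1.85, HR 25/30≈0.833, R&D 20/25≈0.8, Ops 5/7≈0.714.
Security: take in full, 29 $ for value 56 ; 2 left.
2 $ left: a 2/20 share of Finance gives 37×2/20 = 3.7.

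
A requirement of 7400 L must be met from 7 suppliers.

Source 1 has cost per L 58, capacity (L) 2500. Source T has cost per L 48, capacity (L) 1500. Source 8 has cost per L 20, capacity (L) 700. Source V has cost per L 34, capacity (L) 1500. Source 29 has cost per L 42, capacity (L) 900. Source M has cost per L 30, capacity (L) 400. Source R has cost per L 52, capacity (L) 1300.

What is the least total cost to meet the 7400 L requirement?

Use suppliers in increasing cost order.
Take 700 from Source 8 at 20 ; need 6700 more.
Take 400 from Source M at 30 ; need 6300 more.
Source V at 34: take all 1500 L ; 4800 still needed.
Source 29 at 42: take all 900 L ; 3900 still needed.
Source T (48): use full 1500 ; 2400 L to go.
Source R (52): use full 1300 ; 1100 L to go.
Take 1100 from Source 1 at 58 to finish.
Cost = 700×20 + 400×30 + 1500×34 + 900×42 + 1500×48 + 1300×52 + 1100×58 = 318200.

318200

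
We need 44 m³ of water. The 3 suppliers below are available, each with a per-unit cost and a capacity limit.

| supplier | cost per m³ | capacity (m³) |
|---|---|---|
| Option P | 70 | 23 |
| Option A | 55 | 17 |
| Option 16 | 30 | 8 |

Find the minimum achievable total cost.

Fill from the cheapest supplier first.
Option 16 (30): use full 8 ; 36 m³ to go.
Take 17 from Option A at 55 ; need 19 more.
Option P (70): take the remaining 19 ; done.
Cost = 8×30 + 17×55 + 19×70 = 2505.

2505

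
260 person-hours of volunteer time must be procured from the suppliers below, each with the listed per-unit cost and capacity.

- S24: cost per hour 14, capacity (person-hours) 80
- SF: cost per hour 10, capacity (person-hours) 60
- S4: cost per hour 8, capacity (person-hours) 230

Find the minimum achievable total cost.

Use suppliers in increasing cost order.
Take 230 from S4 at 8 ; need 30 more.
Take 30 from SF at 10 to finish.
S24: unused.
Cost = 230×8 + 30×10 = 2140.

2140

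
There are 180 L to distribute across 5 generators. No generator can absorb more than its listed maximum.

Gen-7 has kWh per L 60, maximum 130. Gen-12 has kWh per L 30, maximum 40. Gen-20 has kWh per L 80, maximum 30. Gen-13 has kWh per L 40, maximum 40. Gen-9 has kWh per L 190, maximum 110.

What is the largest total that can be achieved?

25700

Rank by kWh per L: Gen-9 190 > Gen-20 80 > Gen-7 60 > Gen-13 40 > Gen-12 30.
Give Gen-9 110 to hit its cap of 110 → 70 left.
Give Gen-20 30 to hit its cap of 30 → 40 left.
Only 40 left; Gen-7 takes them to reach 40.
Total = 60×40 + 80×30 + 190×110 = 25700.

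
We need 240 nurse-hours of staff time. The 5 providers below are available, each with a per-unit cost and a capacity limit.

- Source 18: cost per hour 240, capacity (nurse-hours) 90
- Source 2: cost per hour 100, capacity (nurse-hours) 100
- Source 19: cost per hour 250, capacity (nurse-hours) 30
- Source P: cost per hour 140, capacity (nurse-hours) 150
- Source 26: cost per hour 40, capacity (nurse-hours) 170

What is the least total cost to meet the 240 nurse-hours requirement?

13800

Use providers in increasing cost order.
Source 26 (40): use full 170 → 70 nurse-hours to go.
Source 2 (100): take the remaining 70 → done.
Source P, Source 18, Source 19: unused.
Cost = 170×40 + 70×100 = 13800.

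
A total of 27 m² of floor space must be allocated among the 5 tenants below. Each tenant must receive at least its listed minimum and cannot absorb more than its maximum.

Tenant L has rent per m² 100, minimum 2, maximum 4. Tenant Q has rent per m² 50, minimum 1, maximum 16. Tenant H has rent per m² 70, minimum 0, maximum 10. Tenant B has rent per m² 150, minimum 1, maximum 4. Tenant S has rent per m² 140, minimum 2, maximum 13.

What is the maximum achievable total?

Meeting every minimum uses 2+1+0+1+2 = 6 m², leaving 21.
Order the tenants by rent per m²: Tenant B 150 > Tenant S 140 > Tenant L 100 > Tenant H 70 > Tenant Q 50.
Tenant B: +3 to 4 (cap) → 18 left.
Tenant S takes 11 more to reach its cap of 13 → 7 left.
Tenant L: +2 to 4 (cap) → 5 left.
Only 5 left; Tenant H takes them to reach 5.
Total = 100×4 + 50×1 + 70×5 + 150×4 + 140×13 = 3220.

3220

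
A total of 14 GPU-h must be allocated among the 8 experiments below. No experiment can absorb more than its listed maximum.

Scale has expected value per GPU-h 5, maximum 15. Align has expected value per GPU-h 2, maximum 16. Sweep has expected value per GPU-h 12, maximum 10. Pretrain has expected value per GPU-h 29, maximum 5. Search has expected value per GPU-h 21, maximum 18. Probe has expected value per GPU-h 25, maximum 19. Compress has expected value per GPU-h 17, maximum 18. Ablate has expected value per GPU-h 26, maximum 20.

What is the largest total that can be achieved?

379

Order the experiments by expected value per GPU-h: Pretrain 29 > Ablate 26 > Probe 25 > Search 21 > Compress 17 > Sweep 12 > Scale 5 > Align 2.
Give Pretrain 5 to hit its cap of 5 — 9 left.
Ablate has room for 20 but only 9 remain, so it gets 9.
Total = 29×5 + 26×9 = 379.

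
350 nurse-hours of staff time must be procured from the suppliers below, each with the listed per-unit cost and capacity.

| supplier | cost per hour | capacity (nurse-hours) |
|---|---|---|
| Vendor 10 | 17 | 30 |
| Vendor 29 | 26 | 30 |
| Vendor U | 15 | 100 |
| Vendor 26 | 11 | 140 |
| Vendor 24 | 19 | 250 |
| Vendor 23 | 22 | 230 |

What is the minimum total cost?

5070

Cheapest first:
Vendor 26 at 11: take all 140 nurse-hours — 210 still needed.
Vendor U (15): use full 100 — 110 nurse-hours to go.
Vendor 10 at 17: take all 30 nurse-hours — 80 still needed.
Vendor 24 at 19: take 80 of its 250 — requirement met.
Vendor 23, Vendor 29: unused.
Cost = 140×11 + 100×15 + 30×17 + 80×19 = 5070.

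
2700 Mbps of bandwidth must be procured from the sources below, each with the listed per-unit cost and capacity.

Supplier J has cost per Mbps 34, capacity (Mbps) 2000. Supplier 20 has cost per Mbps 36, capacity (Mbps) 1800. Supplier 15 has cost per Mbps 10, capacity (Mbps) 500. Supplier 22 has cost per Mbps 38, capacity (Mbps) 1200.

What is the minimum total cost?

80200

Cheapest first:
Supplier 15 at 10: take all 500 Mbps — 2200 still needed.
Supplier J (34): use full 2000 — 200 Mbps to go.
Supplier 20 (36): take the remaining 200 — done.
Supplier 22: unused.
Cost = 500×10 + 2000×34 + 200×36 = 80200.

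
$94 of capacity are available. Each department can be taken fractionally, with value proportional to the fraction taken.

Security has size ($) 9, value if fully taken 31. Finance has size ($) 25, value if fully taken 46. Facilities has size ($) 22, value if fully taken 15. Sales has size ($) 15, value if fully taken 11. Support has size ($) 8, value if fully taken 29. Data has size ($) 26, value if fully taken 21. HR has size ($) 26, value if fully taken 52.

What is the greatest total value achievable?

179

Best value per unit of size first: Support 29/8≈3.62, Security 31/9≈3.44, HR 52/26≈2, Finance 46/25≈1.84, Data 21/26≈0.808, Sales 11/15≈0.733, Facilities 15/22≈0.682.
Take all of Support (8 $, value 29) — 86 $ left.
Security: take in full, 9 $ for value 31 — 77 left.
Take all of HR (26 $, value 52) — 51 $ left.
Finance: take in full, 25 $ for value 46 — 26 left.
Data: take in full, 26 $ for value 21 — 0 left.
Total value = 179.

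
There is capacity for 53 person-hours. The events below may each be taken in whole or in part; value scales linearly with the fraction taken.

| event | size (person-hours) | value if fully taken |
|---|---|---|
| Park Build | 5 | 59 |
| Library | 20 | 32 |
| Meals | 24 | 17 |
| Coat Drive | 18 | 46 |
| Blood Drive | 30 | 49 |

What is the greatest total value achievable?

154

Best value per unit of size first: Park Build 59/5≈11.8, Coat Drive 46/18≈2.56, Blood Drive 49/30≈1.63, Library 32/20≈1.6, Meals 17/24≈0.708.
All 5 person-hours of Park Build fit (value 59) → 48 remain.
Take all of Coat Drive (18 person-hours, value 46) → 30 person-hours left.
Blood Drive: take in full, 30 person-hours for value 49 → 0 left.
Total value = 154.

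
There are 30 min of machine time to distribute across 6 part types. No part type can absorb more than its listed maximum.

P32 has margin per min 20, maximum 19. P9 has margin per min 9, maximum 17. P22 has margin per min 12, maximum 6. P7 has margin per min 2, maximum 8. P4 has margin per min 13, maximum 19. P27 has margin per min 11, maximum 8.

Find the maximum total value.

523

Rank by margin per min: P32 20 > P4 13 > P22 12 > P27 11 > P9 9 > P7 2.
P32: +19 to 19 (cap) — 11 left.
Only 11 left; P4 takes them to reach 11.
Total = 20×19 + 13×11 = 523.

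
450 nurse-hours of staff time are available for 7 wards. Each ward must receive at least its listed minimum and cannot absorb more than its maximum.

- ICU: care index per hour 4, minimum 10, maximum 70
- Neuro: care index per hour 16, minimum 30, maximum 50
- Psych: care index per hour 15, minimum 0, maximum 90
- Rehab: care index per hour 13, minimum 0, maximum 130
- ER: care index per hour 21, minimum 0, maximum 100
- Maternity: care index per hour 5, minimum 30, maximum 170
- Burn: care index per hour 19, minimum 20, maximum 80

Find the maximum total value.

Meeting every minimum uses 10+30+0+0+0+30+20 = 90 nurse-hours, leaving 360.
Highest care index per hour first: ER 21 > Burn 19 > Neuro 16 > Psych 15 > Rehab 13 > Maternity 5 > ICU 4.
Give ER 100 more to hit its cap of 100 ; 260 left.
Give Burn 60 more to hit its cap of 80 ; 200 left.
Neuro: +20 to 50 (cap) ; 180 left.
Give Psych 90 more to hit its cap of 90 ; 90 left.
Rehab has room for 130 more but only 90 remain, so it gets 90.
Total = 4×10 + 16×50 + 15×90 + 13×90 + 21×100 + 5×30 + 19×80 = 7130.

7130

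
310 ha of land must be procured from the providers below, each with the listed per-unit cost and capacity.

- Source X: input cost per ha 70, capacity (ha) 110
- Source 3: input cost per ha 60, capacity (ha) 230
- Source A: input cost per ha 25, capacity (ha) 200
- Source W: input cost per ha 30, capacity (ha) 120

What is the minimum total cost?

8300

Fill from the cheapest provider first.
Source A at 25: take all 200 ha → 110 still needed.
Source W (30): take the remaining 110 → done.
Source 3, Source X: unused.
Cost = 200×25 + 110×30 = 8300.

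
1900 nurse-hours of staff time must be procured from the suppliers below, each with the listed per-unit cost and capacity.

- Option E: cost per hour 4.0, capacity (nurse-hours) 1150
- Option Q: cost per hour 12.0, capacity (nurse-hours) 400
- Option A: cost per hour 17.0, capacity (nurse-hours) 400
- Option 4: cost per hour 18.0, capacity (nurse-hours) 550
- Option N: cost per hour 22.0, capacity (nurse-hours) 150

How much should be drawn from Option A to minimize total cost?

350

Cheapest first:
Take 1150 from Option E at 4.0 — need 750 more.
Option Q (12.0): use full 400 — 350 nurse-hours to go.
Option A (17.0): take the remaining 350 — done.
Option 4, Option N: unused.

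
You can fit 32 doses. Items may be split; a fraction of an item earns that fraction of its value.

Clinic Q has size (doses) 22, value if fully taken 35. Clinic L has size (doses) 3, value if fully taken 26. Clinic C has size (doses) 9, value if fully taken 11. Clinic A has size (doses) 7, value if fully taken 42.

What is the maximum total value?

Rank by value-to-size ratio: Clinic L 26/3≈8.67, Clinic A 42/7≈6, Clinic Q 35/22≈1.59, Clinic C 11/9≈1.22.
All 3 doses of Clinic L fit (value 26) ; 29 remain.
Clinic A: take in full, 7 doses for value 42 ; 22 left.
Take all of Clinic Q (22 doses, value 35) ; 0 doses left.
Total value = 103.

103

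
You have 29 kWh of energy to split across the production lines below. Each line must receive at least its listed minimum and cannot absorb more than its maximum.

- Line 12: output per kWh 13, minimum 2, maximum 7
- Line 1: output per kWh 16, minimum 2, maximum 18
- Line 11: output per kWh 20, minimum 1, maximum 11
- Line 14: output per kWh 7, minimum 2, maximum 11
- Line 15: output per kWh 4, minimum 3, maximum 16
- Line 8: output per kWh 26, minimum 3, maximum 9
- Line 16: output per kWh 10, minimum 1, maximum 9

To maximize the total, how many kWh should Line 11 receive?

Meeting every minimum uses 2+2+1+2+3+3+1 = 14 kWh, leaving 15.
Rank by output per kWh: Line 8 26 > Line 11 20 > Line 1 16 > Line 12 13 > Line 16 10 > Line 14 7 > Line 15 4.
Line 8: +6 to 9 (cap) ; 9 left.
Only 9 left; Line 11 takes them to reach 10.

10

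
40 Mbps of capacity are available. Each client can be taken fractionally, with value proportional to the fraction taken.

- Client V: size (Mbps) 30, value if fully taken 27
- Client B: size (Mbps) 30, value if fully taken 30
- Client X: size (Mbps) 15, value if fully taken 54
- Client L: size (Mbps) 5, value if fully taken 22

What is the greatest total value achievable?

96

Sort by value density: Client L 22/5≈4.4, Client X 54/15≈3.6, Client B 30/30≈1, Client V 27/30≈0.9.
Client L: take in full, 5 Mbps for value 22 — 35 left.
Client X: take in full, 15 Mbps for value 54 — 20 left.
Only 20 Mbps remain; take 20/30 of Client B for value 30×20/30 = 20.
Total value = 96.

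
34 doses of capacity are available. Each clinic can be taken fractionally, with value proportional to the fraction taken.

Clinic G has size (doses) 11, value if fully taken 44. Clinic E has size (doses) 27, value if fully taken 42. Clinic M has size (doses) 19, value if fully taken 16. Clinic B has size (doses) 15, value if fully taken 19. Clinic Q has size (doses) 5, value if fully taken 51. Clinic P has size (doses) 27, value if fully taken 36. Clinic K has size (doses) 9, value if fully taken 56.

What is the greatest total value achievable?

165

Sort by value density: Clinic Q 51/5≈10.2, Clinic K 56/9≈6.22, Clinic G 44/11≈4, Clinic E 42/27≈1.56, Clinic P 36/27≈1.33, Clinic B 19/15≈1.27, Clinic M 16/19≈0.842.
Clinic Q: take in full, 5 doses for value 51 — 29 left.
All 9 doses of Clinic K fit (value 56) — 20 remain.
Clinic G: take in full, 11 doses for value 44 — 9 left.
Fill the last 9 doses with part of Clinic E: 9/27 of it earns 14.
Total value = 165.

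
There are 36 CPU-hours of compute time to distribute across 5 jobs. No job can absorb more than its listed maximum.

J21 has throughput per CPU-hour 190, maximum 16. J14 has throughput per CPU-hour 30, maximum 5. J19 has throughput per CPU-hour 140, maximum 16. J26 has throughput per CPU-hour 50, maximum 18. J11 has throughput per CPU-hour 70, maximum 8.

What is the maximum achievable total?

Rank by throughput per CPU-hour: J21 190 > J19 140 > J11 70 > J26 50 > J14 30.
J21 takes 16 to reach its cap of 16 ; 20 left.
J19 takes 16 to reach its cap of 16 ; 4 left.
Only 4 left; J11 takes them to reach 4.
Total = 190×16 + 140×16 + 70×4 = 5560.

5560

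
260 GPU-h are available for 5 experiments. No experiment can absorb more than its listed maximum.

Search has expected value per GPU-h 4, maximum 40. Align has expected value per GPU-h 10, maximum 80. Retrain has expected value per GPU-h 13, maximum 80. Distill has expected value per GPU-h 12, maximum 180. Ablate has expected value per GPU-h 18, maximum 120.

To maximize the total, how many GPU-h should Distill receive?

Rank by expected value per GPU-h: Ablate 18 > Retrain 13 > Distill 12 > Align 10 > Search 4.
Ablate takes 120 to reach its cap of 120 ; 140 left.
Retrain: +80 to 80 (cap) ; 60 left.
Distill has room for 180 but only 60 remain, so it gets 60.

60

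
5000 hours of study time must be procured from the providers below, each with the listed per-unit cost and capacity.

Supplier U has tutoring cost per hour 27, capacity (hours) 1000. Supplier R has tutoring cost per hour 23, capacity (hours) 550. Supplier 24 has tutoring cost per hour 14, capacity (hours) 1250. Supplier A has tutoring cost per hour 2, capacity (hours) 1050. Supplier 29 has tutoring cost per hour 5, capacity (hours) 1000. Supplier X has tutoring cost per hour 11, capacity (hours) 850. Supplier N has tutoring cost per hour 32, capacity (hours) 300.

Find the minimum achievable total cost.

Fill from the cheapest provider first.
Take 1050 from Supplier A at 2 ; need 3950 more.
Take 1000 from Supplier 29 at 5 ; need 2950 more.
Supplier X at 11: take all 850 hours ; 2100 still needed.
Take 1250 from Supplier 24 at 14 ; need 850 more.
Take 550 from Supplier R at 23 ; need 300 more.
Supplier U (27): take the remaining 300 ; done.
Supplier N: unused.
Cost = 1050×2 + 1000×5 + 850×11 + 1250×14 + 550×23 + 300×27 = 54700.

54700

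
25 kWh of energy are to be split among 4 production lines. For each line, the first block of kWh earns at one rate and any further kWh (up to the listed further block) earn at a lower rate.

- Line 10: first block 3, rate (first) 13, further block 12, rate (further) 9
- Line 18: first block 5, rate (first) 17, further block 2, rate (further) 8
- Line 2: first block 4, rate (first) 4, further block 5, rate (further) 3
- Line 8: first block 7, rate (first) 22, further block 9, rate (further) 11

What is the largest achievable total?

Rank every tier by rate: Line 8/T1 22 > Line 18/T1 17 > Line 10/T1 13 > Line 8/T2 11 > Line 10/T2 9 > Line 18/T2 8 > Line 2/T1 4 > Line 2/T2 3.
Line 8/T1 (22): +7 ; 18 left.
Line 18 T1 at 17: fill all 5 ; 13 left.
Fill Line 10 T1 block (3 at 13) ; 10 left.
Fill Line 8 T2 block (9 at 11) ; 1 left.
Line 10 T2 at 9: only 1 left, fill 1.
Total = 22×7 + 17×5 + 13×3 + 11×9 + 9×1 = 386.

386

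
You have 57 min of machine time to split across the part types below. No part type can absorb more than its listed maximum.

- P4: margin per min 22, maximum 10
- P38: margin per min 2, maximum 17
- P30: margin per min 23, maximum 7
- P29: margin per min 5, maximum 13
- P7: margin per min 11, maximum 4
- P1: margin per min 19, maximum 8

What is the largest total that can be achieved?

672

Order the part types by margin per min: P30 23 > P4 22 > P1 19 > P7 11 > P29 5 > P38 2.
P30 takes 7 to reach its cap of 7 — 50 left.
P4 takes 10 to reach its cap of 10 — 40 left.
Give P1 8 to hit its cap of 8 — 32 left.
P7 takes 4 to reach its cap of 4 — 28 left.
P29 takes 13 to reach its cap of 13 — 15 left.
P38: +15 (room for 17) → 15. Pool exhausted.
Total = 22×10 + 2×15 + 23×7 + 5×13 + 11×4 + 19×8 = 672.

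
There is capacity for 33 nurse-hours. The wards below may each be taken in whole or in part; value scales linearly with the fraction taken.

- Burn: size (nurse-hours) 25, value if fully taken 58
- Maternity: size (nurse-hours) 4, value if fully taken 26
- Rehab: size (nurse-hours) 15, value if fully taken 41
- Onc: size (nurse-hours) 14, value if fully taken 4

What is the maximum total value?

Sort by value density: Maternity 26/4≈6.5, Rehab 41/15≈2.73, Burn 58/25≈2.32, Onc 4/14≈0.286.
All 4 nurse-hours of Maternity fit (value 26) ; 29 remain.
All 15 nurse-hours of Rehab fit (value 41) ; 14 remain.
Only 14 nurse-hours remain; take 14/25 of Burn for value 58×14/25 = 32.48.
Total value = 99.48.

99.48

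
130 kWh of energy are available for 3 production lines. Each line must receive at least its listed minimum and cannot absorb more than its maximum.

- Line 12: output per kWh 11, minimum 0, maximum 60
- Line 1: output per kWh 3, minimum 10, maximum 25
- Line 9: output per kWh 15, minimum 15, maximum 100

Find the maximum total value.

1750

Meeting every minimum uses 0+10+15 = 25 kWh, leaving 105.
Highest output per kWh first: Line 9 15 > Line 12 11 > Line 1 3.
Line 9 takes 85 more to reach its cap of 100 → 20 left.
Line 12: +20 (room for 60) → 20. Pool exhausted.
Total = 11×20 + 3×10 + 15×100 = 1750.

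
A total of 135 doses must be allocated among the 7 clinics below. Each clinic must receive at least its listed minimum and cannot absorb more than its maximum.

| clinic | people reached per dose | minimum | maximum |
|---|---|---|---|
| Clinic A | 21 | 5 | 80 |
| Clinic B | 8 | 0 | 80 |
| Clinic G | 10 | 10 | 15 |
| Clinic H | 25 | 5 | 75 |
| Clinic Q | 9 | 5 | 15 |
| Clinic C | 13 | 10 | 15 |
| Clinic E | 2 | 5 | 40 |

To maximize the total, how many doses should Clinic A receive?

30

Meeting every minimum uses 5+0+10+5+5+10+5 = 40 doses, leaving 95.
Order the clinics by people reached per dose: Clinic H 25 > Clinic A 21 > Clinic C 13 > Clinic G 10 > Clinic Q 9 > Clinic B 8 > Clinic E 2.
Clinic H takes 70 more to reach its cap of 75 — 25 left.
Clinic A has room for 75 more but only 25 remain, so it gets 30.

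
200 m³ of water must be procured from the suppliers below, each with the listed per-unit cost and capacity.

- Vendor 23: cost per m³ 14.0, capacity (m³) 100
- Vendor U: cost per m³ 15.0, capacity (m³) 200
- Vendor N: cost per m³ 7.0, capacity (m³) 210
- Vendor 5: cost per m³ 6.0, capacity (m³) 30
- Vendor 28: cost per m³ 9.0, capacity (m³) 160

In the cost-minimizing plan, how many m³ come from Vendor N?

170

Use suppliers in increasing cost order.
Take 30 from Vendor 5 at 6.0 ; need 170 more.
Vendor N at 7.0: take 170 of its 210 ; requirement met.
Vendor 28, Vendor 23, Vendor U: unused.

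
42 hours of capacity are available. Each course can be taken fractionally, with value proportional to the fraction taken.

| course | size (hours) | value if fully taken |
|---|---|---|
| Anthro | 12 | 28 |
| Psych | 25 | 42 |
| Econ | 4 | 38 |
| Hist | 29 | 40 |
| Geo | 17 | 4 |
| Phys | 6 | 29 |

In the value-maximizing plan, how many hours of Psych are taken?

20

Rank by value-to-size ratio: Econ 38/4≈9.5, Phys 29/6≈4.83, Anthro 28/12≈2.33, Psych 42/25≈1.68, Hist 40/29≈1.38, Geo 4/17≈0.235.
Take all of Econ (4 hours, value 38) ; 38 hours left.
Phys: take in full, 6 hours for value 29 ; 32 left.
All 12 hours of Anthro fit (value 28) ; 20 remain.
Fill the last 20 hours with part of Psych: 20/25 of it earns 33.6.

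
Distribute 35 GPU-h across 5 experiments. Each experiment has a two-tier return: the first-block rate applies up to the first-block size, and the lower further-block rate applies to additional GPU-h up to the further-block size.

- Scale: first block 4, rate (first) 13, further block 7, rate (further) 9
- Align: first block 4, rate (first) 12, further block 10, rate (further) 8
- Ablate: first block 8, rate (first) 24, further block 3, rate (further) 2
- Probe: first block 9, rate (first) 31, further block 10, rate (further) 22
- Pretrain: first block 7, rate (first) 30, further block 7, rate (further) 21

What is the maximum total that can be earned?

Order all 10 blocks by rate: Probe/T1 31 > Pretrain/T1 30 > Ablate/T1 24 > Probe/T2 22 > Pretrain/T2 21 > Scale/T1 13 > Align/T1 12 > Scale/T2 9 > Align/T2 8 > Ablate/T2 2.
Probe T1 at 31: fill all 9 → 26 left.
Pretrain/T1 (30): +7 → 19 left.
Ablate T1 at 24: fill all 8 → 11 left.
Probe/T2 (22): +10 → 1 left.
Pretrain T2 at 21: only 1 left, fill 1.
Total = 31×9 + 30×7 + 24×8 + 22×10 + 21×1 = 922.

922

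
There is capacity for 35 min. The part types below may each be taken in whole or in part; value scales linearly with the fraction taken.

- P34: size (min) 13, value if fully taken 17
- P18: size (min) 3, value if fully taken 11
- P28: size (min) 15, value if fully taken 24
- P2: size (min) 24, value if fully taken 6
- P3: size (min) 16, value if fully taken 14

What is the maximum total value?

Rank by value-to-size ratio: P18 11/3≈3.67, P28 24/15≈1.6, P34 17/13≈1.31, P3 14/16≈0.875, P2 6/24≈0.25.
All 3 min of P18 fit (value 11) ; 32 remain.
Take all of P28 (15 min, value 24) ; 17 min left.
All 13 min of P34 fit (value 17) ; 4 remain.
4 min left: a 4/16 share of P3 gives 14×4/16 = 3.5.
Total value = 55.5.

55.5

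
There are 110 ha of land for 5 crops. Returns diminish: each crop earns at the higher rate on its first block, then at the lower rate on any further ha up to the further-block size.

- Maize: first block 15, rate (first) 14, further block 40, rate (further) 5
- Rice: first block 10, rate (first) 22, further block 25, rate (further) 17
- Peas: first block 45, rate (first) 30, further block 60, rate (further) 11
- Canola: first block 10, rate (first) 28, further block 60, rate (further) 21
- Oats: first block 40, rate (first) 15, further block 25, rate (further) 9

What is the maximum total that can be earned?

Rank every tier by rate: Peas/T1 30 > Canola/T1 28 > Rice/T1 22 > Canola/T2 21 > Rice/T2 17 > Oats/T1 15 > Maize/T1 14 > Peas/T2 11 > Oats/T2 9 > Maize/T2 5.
Peas/T1 (30): +45 → 65 left.
Canola/T1 (28): +10 → 55 left.
Rice T1 at 22: fill all 10 → 45 left.
Canola/T2: +45 of 60 at 21; pool empty.
Total = 30×45 + 28×10 + 22×10 + 21×45 = 2795.

2795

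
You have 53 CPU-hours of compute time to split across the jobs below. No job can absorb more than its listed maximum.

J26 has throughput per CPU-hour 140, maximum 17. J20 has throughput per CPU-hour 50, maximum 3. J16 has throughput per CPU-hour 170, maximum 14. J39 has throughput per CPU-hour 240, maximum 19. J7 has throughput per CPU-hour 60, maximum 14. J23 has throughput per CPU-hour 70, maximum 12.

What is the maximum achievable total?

9530

Rank by throughput per CPU-hour: J39 240 > J16 170 > J26 140 > J23 70 > J7 60 > J20 50.
J39 takes 19 to reach its cap of 19 ; 34 left.
J16 takes 14 to reach its cap of 14 ; 20 left.
J26: +17 to 17 (cap) ; 3 left.
Only 3 left; J23 takes them to reach 3.
Total = 140×17 + 170×14 + 240×19 + 70×3 = 9530.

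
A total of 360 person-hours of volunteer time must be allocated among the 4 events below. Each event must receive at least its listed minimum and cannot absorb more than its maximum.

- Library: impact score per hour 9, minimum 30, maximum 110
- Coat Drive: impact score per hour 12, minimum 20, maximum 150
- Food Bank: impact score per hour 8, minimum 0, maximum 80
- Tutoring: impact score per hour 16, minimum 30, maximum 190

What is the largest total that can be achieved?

4990

Meeting every minimum uses 30+20+0+30 = 80 person-hours, leaving 280.
Highest impact score per hour first: Tutoring 16 > Coat Drive 12 > Library 9 > Food Bank 8.
Tutoring takes 160 more to reach its cap of 190 — 120 left.
Coat Drive has room for 130 more but only 120 remain, so it gets 140.
Total = 9×30 + 12×140 + 16×190 = 4990.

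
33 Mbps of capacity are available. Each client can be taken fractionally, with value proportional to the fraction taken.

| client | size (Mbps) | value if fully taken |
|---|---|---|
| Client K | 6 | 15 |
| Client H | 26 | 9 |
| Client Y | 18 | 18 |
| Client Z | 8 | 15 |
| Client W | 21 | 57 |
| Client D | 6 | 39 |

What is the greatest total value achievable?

111

Sort by value density: Client D 39/6≈6.5, Client W 57/21≈2.71, Client K 15/6≈2.5, Client Z 15/8≈1.88, Client Y 18/18≈1, Client H 9/26≈0.346.
Take all of Client D (6 Mbps, value 39) → 27 Mbps left.
Take all of Client W (21 Mbps, value 57) → 6 Mbps left.
Client K: take in full, 6 Mbps for value 15 → 0 left.
Total value = 111.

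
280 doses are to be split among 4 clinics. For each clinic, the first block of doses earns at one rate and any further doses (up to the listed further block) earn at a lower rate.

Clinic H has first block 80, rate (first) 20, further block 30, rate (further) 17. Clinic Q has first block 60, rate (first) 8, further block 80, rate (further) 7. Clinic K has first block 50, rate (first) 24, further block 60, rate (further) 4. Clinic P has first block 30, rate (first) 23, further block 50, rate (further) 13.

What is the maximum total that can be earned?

4970

Order all 8 blocks by rate: Clinic K/first 24 > Clinic P/first 23 > Clinic H/first 20 > Clinic H/second 17 > Clinic P/second 13 > Clinic Q/first 8 > Clinic Q/second 7 > Clinic K/second 4.
Fill Clinic K first block (50 at 24) — 230 left.
Clinic P first at 23: fill all 30 — 200 left.
Fill Clinic H first block (80 at 20) — 120 left.
Fill Clinic H second block (30 at 17) — 90 left.
Clinic P second at 13: fill all 50 — 40 left.
Clinic Q first at 8: only 40 left, fill 40.
Total = 24×50 + 23×30 + 20×80 + 17×30 + 13×50 + 8×40 = 4970.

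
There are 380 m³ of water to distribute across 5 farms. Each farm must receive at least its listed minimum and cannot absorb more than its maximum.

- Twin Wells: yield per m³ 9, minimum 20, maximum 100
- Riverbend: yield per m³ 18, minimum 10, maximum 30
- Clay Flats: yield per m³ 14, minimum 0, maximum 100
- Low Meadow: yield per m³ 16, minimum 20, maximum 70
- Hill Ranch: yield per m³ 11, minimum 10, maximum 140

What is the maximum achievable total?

Meeting every minimum uses 20+10+0+20+10 = 60 m³, leaving 320.
Order the farms by yield per m³: Riverbend 18 > Low Meadow 16 > Clay Flats 14 > Hill Ranch 11 > Twin Wells 9.
Riverbend: +20 to 30 (cap) → 300 left.
Give Low Meadow 50 more to hit its cap of 70 → 250 left.
Clay Flats: +100 to 100 (cap) → 150 left.
Hill Ranch: +130 to 140 (cap) → 20 left.
Twin Wells has room for 80 more but only 20 remain, so it gets 40.
Total = 9×40 + 18×30 + 14×100 + 16×70 + 11×140 = 4960.

4960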